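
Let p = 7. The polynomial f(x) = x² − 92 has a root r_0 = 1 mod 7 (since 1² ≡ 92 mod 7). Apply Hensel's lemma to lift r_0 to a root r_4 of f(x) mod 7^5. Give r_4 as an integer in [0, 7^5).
r_4 = 15947 (mod 16807)

Hensel's recurrence: r_{i+1} = r_i − f(r_i)·(f′(r_i))^{-1} mod 7^{i+2}, with f′(x) = 2x. Iterate:
  r_0 = 1 (mod 7)
  r_1 = 22 (mod 49)
  r_2 = 169 (mod 343)
  r_3 = 1541 (mod 2401)
  r_4 = 15947 (mod 16807)
Final: r_4 = 15947, and one checks f(r_4) ≡ 0 mod 7^5.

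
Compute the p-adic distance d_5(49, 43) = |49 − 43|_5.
d_5(49, 43) = 1

Step 1 — x − y = 49 − 43 = 6. Step 2 — v_5(6) = 0 (factor: 6 = (5^0 · 6); the sign does not affect v_p). Step 3 — |x − y|_5 = 5^{0} = 1.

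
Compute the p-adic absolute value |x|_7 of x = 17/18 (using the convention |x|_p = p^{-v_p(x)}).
|17/18|_7 = 1

Step 1 — compute v_7(x) by factoring powers of 7 out of the numerator and denominator: v_7(17/18) = 0. Step 2 — apply |x|_p = p^{-v_p(x)} = 7^{0} = 1.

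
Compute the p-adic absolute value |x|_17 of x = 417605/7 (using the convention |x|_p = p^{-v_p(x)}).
|417605/7|_17 = 1/83521

Step 1 — compute v_17(x) by factoring powers of 17 out of the numerator and denominator: v_17(417605/7) = 4. Step 2 — apply |x|_p = p^{-v_p(x)} = 17^{-4} = 1/83521.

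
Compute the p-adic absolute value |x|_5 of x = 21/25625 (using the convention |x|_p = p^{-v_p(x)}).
|21/25625|_5 = 625

Step 1 — compute v_5(x) by factoring powers of 5 out of the numerator and denominator: v_5(21/25625) = -4. Step 2 — apply |x|_p = p^{-v_p(x)} = 5^{4} = 625.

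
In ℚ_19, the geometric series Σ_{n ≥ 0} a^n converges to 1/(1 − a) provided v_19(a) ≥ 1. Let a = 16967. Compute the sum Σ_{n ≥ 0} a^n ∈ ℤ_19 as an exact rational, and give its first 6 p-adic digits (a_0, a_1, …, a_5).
Σ a^n = 1/(1 − a) = -1/16966;  first 6 digits = (1, 0, 9, 2, 5, 2)

v_19(a) = 2 ≥ 1, so the series converges in ℤ_19 to 1/(1 − a) = 1/(1 − 16967) = -1/16966. Expand this rational in ℤ_19: compute digits iteratively via d_i = x_i mod 19, x_{i+1} = (x_i − d_i)/19. The first 6 digits are (1, 0, 9, 2, 5, 2).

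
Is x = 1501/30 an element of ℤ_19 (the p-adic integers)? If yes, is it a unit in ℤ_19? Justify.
x ∈ ℤ_19 but not a unit; v_19(x) = 1 > 0

ℤ_19 = {x ∈ ℚ_19 : v_19(x) ≥ 0} and ℤ_19^× = {x ∈ ℤ_19 : v_19(x) = 0}. Here v_19(1501/30) = v_19(num) − v_19(den) = 1; compare against these criteria.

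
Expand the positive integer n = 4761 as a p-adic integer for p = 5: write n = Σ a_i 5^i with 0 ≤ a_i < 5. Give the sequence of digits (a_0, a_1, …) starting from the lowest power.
(a_0, a_1, …) = (1, 2, 0, 3, 2, 1)

Repeated division by 5 gives the digits low-to-high: 4761 = 1 + 2·5^1 + 3·5^3 + 2·5^4 + 1·5^5. Digit sequence: (1, 2, 0, 3, 2, 1).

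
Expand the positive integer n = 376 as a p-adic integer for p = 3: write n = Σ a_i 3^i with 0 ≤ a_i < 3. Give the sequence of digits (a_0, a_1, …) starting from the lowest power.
(a_0, a_1, …) = (1, 2, 2, 1, 1, 1)

Repeated division by 3 gives the digits low-to-high: 376 = 1 + 2·3^1 + 2·3^2 + 1·3^3 + 1·3^4 + 1·3^5. Digit sequence: (1, 2, 2, 1, 1, 1).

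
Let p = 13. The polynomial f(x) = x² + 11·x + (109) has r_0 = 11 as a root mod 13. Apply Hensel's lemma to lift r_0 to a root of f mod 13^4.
r_3 = 15026 (mod 28561)

Hensel: r_{i+1} = r_i − f(r_i)·(f′(r_i))^{-1} mod 13^{i+2}, f′(x) = 2x + 11. Iterate:
  r_0 = 11 (mod 13)
  r_1 = 154 (mod 169)
  r_2 = 1844 (mod 2197)
  r_3 = 15026 (mod 28561)
Final: r = 15026 satisfies f(r) ≡ 0 mod 13^4.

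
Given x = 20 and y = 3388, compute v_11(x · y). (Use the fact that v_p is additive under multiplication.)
v_11(67760) = 2

v_p(x) = 0 (factor: 20 = 11^0 · 20); v_p(y) = 2 (factor: 3388 = 11^2 · 28). Additivity: v_p(xy) = v_p(x) + v_p(y) = 0 + 2 = 2. (Direct check: xy = 67760 = 11^2 · (560).)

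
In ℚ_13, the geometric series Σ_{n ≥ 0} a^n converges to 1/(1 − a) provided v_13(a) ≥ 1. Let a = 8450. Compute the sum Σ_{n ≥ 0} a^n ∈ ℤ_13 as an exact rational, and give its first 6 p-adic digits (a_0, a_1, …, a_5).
Σ a^n = 1/(1 − a) = -1/8449;  first 6 digits = (1, 0, 11, 3, 4, 10)

v_13(a) = 2 ≥ 1, so the series converges in ℤ_13 to 1/(1 − a) = 1/(1 − 8450) = -1/8449. Expand this rational in ℤ_13: compute digits iteratively via d_i = x_i mod 13, x_{i+1} = (x_i − d_i)/13. The first 6 digits are (1, 0, 11, 3, 4, 10).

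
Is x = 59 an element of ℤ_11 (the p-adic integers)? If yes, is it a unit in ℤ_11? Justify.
x ∈ ℤ_11^× (unit); v_11(x) = 0

ℤ_11 = {x ∈ ℚ_11 : v_11(x) ≥ 0} and ℤ_11^× = {x ∈ ℤ_11 : v_11(x) = 0}. Here v_11(59) = v_11(num) − v_11(den) = 0; compare against these criteria.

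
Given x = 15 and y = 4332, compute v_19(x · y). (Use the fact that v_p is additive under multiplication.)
v_19(64980) = 2

v_p(x) = 0 (factor: 15 = 19^0 · 15); v_p(y) = 2 (factor: 4332 = 19^2 · 12). Additivity: v_p(xy) = v_p(x) + v_p(y) = 0 + 2 = 2. (Direct check: xy = 64980 = 19^2 · (180).)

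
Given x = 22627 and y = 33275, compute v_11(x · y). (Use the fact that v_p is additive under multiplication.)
v_11(752913425) = 6

v_p(x) = 3 (factor: 22627 = 11^3 · 17); v_p(y) = 3 (factor: 33275 = 11^3 · 25). Additivity: v_p(xy) = v_p(x) + v_p(y) = 3 + 3 = 6. (Direct check: xy = 752913425 = 11^6 · (425).)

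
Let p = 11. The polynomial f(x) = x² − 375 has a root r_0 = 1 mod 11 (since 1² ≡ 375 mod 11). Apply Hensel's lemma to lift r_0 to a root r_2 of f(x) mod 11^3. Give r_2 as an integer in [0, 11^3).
r_2 = 672 (mod 1331)

Hensel's recurrence: r_{i+1} = r_i − f(r_i)·(f′(r_i))^{-1} mod 11^{i+2}, with f′(x) = 2x. Iterate:
  r_0 = 1 (mod 11)
  r_1 = 67 (mod 121)
  r_2 = 672 (mod 1331)
Final: r_2 = 672, and one checks f(r_2) ≡ 0 mod 11^3.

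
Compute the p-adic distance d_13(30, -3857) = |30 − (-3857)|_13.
d_13(30, -3857) = 1/169

Step 1 — x − y = 30 − (-3857) = 3887. Step 2 — v_13(3887) = 2 (factor: 3887 = (13^2 · 23); the sign does not affect v_p). Step 3 — |x − y|_13 = 13^{-2} = 1/169.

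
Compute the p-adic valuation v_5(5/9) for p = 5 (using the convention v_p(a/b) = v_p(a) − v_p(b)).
v_5(5/9) = 1

Factor powers of 5 from the numerator and denominator of the reduced fraction: 5 = 5^1 · 1 and 9 = 5^0 · 9. Apply v_p(a/b) = v_p(a) − v_p(b): v_5(5/9) = 1 − 0 = 1.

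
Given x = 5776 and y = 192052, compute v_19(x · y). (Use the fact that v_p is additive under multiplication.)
v_19(1109292352) = 5

v_p(x) = 2 (factor: 5776 = 19^2 · 16); v_p(y) = 3 (factor: 192052 = 19^3 · 28). Additivity: v_p(xy) = v_p(x) + v_p(y) = 2 + 3 = 5. (Direct check: xy = 1109292352 = 19^5 · (448).)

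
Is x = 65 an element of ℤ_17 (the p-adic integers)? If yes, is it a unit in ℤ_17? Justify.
x ∈ ℤ_17^× (unit); v_17(x) = 0

ℤ_17 = {x ∈ ℚ_17 : v_17(x) ≥ 0} and ℤ_17^× = {x ∈ ℤ_17 : v_17(x) = 0}. Here v_17(65) = v_17(num) − v_17(den) = 0; compare against these criteria.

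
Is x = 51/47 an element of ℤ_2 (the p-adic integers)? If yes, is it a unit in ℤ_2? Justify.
x ∈ ℤ_2^× (unit); v_2(x) = 0

ℤ_2 = {x ∈ ℚ_2 : v_2(x) ≥ 0} and ℤ_2^× = {x ∈ ℤ_2 : v_2(x) = 0}. Here v_2(51/47) = v_2(num) − v_2(den) = 0; compare against these criteria.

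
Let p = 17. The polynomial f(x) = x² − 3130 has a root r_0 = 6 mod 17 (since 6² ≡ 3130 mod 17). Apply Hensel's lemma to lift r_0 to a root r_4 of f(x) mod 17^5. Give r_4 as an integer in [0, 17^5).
r_4 = 448551 (mod 1419857)

Hensel's recurrence: r_{i+1} = r_i − f(r_i)·(f′(r_i))^{-1} mod 17^{i+2}, with f′(x) = 2x. Iterate:
  r_0 = 6 (mod 17)
  r_1 = 23 (mod 289)
  r_2 = 1468 (mod 4913)
  r_3 = 30946 (mod 83521)
  r_4 = 448551 (mod 1419857)
Final: r_4 = 448551, and one checks f(r_4) ≡ 0 mod 17^5.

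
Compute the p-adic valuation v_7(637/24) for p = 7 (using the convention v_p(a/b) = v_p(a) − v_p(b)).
v_7(637/24) = 2

Factor powers of 7 from the numerator and denominator of the reduced fraction: 637 = 7^2 · 13 and 24 = 7^0 · 24. Apply v_p(a/b) = v_p(a) − v_p(b): v_7(637/24) = 2 − 0 = 2.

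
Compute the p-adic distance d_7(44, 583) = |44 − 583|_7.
d_7(44, 583) = 1/49

Step 1 — x − y = 44 − 583 = -539. Step 2 — v_7(-539) = 2 (factor: -539 = −(7^2 · 11); the sign does not affect v_p). Step 3 — |x − y|_7 = 7^{-2} = 1/49.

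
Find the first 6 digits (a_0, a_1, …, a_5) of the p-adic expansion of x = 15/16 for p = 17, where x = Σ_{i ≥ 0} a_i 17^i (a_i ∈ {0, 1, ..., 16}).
(a_0, …, a_5) = (2, 1, 1, 1, 1, 1)

v_17(15/16) = 0 (numerator and denominator both coprime to 17), so x ∈ ℤ_17^×. Compute digits iteratively via a_i = x_i mod 17, x_{i+1} = (x_i − a_i)/17, with x_0 = x:
  x_0 = 15/16;  a_0 = 2;  x_1 = (x_0 − 2)/17 = -1/16
  x_1 = -1/16;  a_1 = 1;  x_2 = (x_1 − 1)/17 = -1/16
  x_2 = -1/16;  a_2 = 1;  x_3 = (x_2 − 1)/17 = -1/16
  x_3 = -1/16;  a_3 = 1;  x_4 = (x_3 − 1)/17 = -1/16
  x_4 = -1/16;  a_4 = 1;  x_5 = (x_4 − 1)/17 = -1/16
  x_5 = -1/16;  a_5 = 1;  x_6 = (x_5 − 1)/17 = -1/16
Digits: (2, 1, 1, 1, 1, 1).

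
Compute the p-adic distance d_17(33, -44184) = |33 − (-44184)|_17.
d_17(33, -44184) = 1/4913

Step 1 — x − y = 33 − (-44184) = 44217. Step 2 — v_17(44217) = 3 (factor: 44217 = (17^3 · 9); the sign does not affect v_p). Step 3 — |x − y|_17 = 17^{-3} = 1/4913.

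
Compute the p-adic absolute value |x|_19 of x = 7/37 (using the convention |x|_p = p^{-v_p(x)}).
|7/37|_19 = 1

Step 1 — compute v_19(x) by factoring powers of 19 out of the numerator and denominator: v_19(7/37) = 0. Step 2 — apply |x|_p = p^{-v_p(x)} = 19^{0} = 1.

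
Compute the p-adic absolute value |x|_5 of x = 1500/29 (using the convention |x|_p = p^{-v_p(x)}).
|1500/29|_5 = 1/125

Step 1 — compute v_5(x) by factoring powers of 5 out of the numerator and denominator: v_5(1500/29) = 3. Step 2 — apply |x|_p = p^{-v_p(x)} = 5^{-3} = 1/125.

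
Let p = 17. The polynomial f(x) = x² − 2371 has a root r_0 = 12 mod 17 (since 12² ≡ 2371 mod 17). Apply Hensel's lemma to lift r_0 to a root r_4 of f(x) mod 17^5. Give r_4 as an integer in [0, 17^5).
r_4 = 755322 (mod 1419857)

Hensel's recurrence: r_{i+1} = r_i − f(r_i)·(f′(r_i))^{-1} mod 17^{i+2}, with f′(x) = 2x. Iterate:
  r_0 = 12 (mod 17)
  r_1 = 165 (mod 289)
  r_2 = 3633 (mod 4913)
  r_3 = 3633 (mod 83521)
  r_4 = 755322 (mod 1419857)
Final: r_4 = 755322, and one checks f(r_4) ≡ 0 mod 17^5.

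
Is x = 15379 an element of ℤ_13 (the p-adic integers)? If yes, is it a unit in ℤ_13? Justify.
x ∈ ℤ_13 but not a unit; v_13(x) = 3 > 0

ℤ_13 = {x ∈ ℚ_13 : v_13(x) ≥ 0} and ℤ_13^× = {x ∈ ℤ_13 : v_13(x) = 0}. Here v_13(15379) = v_13(num) − v_13(den) = 3; compare against these criteria.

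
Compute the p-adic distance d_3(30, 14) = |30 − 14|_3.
d_3(30, 14) = 1

Step 1 — x − y = 30 − 14 = 16. Step 2 — v_3(16) = 0 (factor: 16 = (3^0 · 16); the sign does not affect v_p). Step 3 — |x − y|_3 = 3^{0} = 1.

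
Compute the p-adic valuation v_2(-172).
v_2(-172) = 2

v_2(n) is the largest exponent k such that 2^k divides n. Factor out: -172 = -2^2 · 43. (Sign doesn't affect v_p.) So v_2(-172) = 2.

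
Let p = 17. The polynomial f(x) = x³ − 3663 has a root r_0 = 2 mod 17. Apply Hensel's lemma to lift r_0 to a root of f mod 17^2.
r_1 = 138 (mod 289)

Hensel: r_{i+1} = r_i − f(r_i)/f′(r_i) mod 17^{i+2}, where f′(x) = 3x². Iterate:
  r_0 = 2 (mod 17)
  r_1 = 138 (mod 289)
Final: r = 138 with f(r) ≡ 0 mod 17^2.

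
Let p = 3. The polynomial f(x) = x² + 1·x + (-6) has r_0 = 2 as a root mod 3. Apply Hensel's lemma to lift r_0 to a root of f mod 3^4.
r_3 = 2 (mod 81)

Hensel: r_{i+1} = r_i − f(r_i)·(f′(r_i))^{-1} mod 3^{i+2}, f′(x) = 2x + 1. Iterate:
  r_0 = 2 (mod 3)
  r_1 = 2 (mod 9)
  r_2 = 2 (mod 27)
  r_3 = 2 (mod 81)
Final: r = 2 satisfies f(r) ≡ 0 mod 3^4.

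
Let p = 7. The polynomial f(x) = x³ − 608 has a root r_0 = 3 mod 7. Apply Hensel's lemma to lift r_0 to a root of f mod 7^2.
r_1 = 10 (mod 49)

Hensel: r_{i+1} = r_i − f(r_i)/f′(r_i) mod 7^{i+2}, where f′(x) = 3x². Iterate:
  r_0 = 3 (mod 7)
  r_1 = 10 (mod 49)
Final: r = 10 with f(r) ≡ 0 mod 7^2.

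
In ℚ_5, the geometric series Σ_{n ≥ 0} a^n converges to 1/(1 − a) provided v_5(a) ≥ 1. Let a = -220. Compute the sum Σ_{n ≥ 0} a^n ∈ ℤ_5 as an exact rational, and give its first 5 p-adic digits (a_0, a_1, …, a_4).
Σ a^n = 1/(1 − a) = 1/221;  first 5 digits = (1, 1, 2, 1, 1)

v_5(a) = 1 ≥ 1, so the series converges in ℤ_5 to 1/(1 − a) = 1/(1 − (-220)) = 1/221. Expand this rational in ℤ_5: compute digits iteratively via d_i = x_i mod 5, x_{i+1} = (x_i − d_i)/5. The first 5 digits are (1, 1, 2, 1, 1).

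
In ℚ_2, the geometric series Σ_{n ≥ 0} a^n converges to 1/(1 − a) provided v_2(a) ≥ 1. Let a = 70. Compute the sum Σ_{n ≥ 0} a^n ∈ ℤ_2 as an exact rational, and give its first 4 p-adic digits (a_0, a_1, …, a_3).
Σ a^n = 1/(1 − a) = -1/69;  first 4 digits = (1, 1, 0, 0)

v_2(a) = 1 ≥ 1, so the series converges in ℤ_2 to 1/(1 − a) = 1/(1 − 70) = -1/69. Expand this rational in ℤ_2: compute digits iteratively via d_i = x_i mod 2, x_{i+1} = (x_i − d_i)/2. The first 4 digits are (1, 1, 0, 0).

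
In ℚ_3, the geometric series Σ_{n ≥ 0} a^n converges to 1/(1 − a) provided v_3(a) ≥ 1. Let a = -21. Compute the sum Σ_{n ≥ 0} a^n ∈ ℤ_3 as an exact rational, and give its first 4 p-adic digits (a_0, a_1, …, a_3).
Σ a^n = 1/(1 − a) = 1/22;  first 4 digits = (1, 2, 1, 2)

v_3(a) = 1 ≥ 1, so the series converges in ℤ_3 to 1/(1 − a) = 1/(1 − (-21)) = 1/22. Expand this rational in ℤ_3: compute digits iteratively via d_i = x_i mod 3, x_{i+1} = (x_i − d_i)/3. The first 4 digits are (1, 2, 1, 2).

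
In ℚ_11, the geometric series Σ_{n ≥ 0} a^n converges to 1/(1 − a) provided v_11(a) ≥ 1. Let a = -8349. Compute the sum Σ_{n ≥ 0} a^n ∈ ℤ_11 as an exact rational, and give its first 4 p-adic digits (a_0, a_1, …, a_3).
Σ a^n = 1/(1 − a) = 1/8350;  first 4 digits = (1, 0, 8, 4)

v_11(a) = 2 ≥ 1, so the series converges in ℤ_11 to 1/(1 − a) = 1/(1 − (-8349)) = 1/8350. Expand this rational in ℤ_11: compute digits iteratively via d_i = x_i mod 11, x_{i+1} = (x_i − d_i)/11. The first 4 digits are (1, 0, 8, 4).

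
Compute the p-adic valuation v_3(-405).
v_3(-405) = 4

v_3(n) is the largest exponent k such that 3^k divides n. Factor out: -405 = -3^4 · 5. (Sign doesn't affect v_p.) So v_3(-405) = 4.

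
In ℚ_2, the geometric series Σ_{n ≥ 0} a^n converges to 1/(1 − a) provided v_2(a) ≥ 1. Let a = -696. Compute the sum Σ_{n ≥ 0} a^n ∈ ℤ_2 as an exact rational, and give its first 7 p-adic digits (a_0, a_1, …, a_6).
Σ a^n = 1/(1 − a) = 1/697;  first 7 digits = (1, 0, 0, 1, 0, 0, 0)

v_2(a) = 3 ≥ 1, so the series converges in ℤ_2 to 1/(1 − a) = 1/(1 − (-696)) = 1/697. Expand this rational in ℤ_2: compute digits iteratively via d_i = x_i mod 2, x_{i+1} = (x_i − d_i)/2. The first 7 digits are (1, 0, 0, 1, 0, 0, 0).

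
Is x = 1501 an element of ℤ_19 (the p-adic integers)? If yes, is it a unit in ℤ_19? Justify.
x ∈ ℤ_19 but not a unit; v_19(x) = 1 > 0

ℤ_19 = {x ∈ ℚ_19 : v_19(x) ≥ 0} and ℤ_19^× = {x ∈ ℤ_19 : v_19(x) = 0}. Here v_19(1501) = v_19(num) − v_19(den) = 1; compare against these criteria.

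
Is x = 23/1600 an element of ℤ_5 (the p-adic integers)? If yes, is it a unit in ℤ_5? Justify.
x ∉ ℤ_5 (v_5(x) = -2 < 0)

ℤ_5 = {x ∈ ℚ_5 : v_5(x) ≥ 0} and ℤ_5^× = {x ∈ ℤ_5 : v_5(x) = 0}. Here v_5(23/1600) = v_5(num) − v_5(den) = -2; compare against these criteria.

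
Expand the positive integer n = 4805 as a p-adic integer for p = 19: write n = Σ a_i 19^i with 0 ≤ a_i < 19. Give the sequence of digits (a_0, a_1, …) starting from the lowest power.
(a_0, a_1, …) = (17, 5, 13)

Repeated division by 19 gives the digits low-to-high: 4805 = 17 + 5·19^1 + 13·19^2. Digit sequence: (17, 5, 13).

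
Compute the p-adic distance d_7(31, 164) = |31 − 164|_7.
d_7(31, 164) = 1/7

Step 1 — x − y = 31 − 164 = -133. Step 2 — v_7(-133) = 1 (factor: -133 = −(7^1 · 19); the sign does not affect v_p). Step 3 — |x − y|_7 = 7^{-1} = 1/7.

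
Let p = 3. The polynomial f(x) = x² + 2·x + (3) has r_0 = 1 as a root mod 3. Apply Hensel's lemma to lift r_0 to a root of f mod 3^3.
r_2 = 4 (mod 27)

Hensel: r_{i+1} = r_i − f(r_i)·(f′(r_i))^{-1} mod 3^{i+2}, f′(x) = 2x + 2. Iterate:
  r_0 = 1 (mod 3)
  r_1 = 4 (mod 9)
  r_2 = 4 (mod 27)
Final: r = 4 satisfies f(r) ≡ 0 mod 3^3.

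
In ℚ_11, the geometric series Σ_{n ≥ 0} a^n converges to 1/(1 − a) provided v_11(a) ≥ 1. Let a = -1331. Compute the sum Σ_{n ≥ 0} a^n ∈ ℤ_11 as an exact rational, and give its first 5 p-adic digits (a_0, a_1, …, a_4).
Σ a^n = 1/(1 − a) = 1/1332;  first 5 digits = (1, 0, 0, 10, 10)

v_11(a) = 3 ≥ 1, so the series converges in ℤ_11 to 1/(1 − a) = 1/(1 − (-1331)) = 1/1332. Expand this rational in ℤ_11: compute digits iteratively via d_i = x_i mod 11, x_{i+1} = (x_i − d_i)/11. The first 5 digits are (1, 0, 0, 10, 10).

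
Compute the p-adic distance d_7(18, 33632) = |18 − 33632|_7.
d_7(18, 33632) = 1/16807

Step 1 — x − y = 18 − 33632 = -33614. Step 2 — v_7(-33614) = 5 (factor: -33614 = −(7^5 · 2); the sign does not affect v_p). Step 3 — |x − y|_7 = 7^{-5} = 1/16807.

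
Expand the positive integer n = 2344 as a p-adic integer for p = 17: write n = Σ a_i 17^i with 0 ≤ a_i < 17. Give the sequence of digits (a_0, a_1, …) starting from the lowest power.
(a_0, a_1, …) = (15, 1, 8)

Repeated division by 17 gives the digits low-to-high: 2344 = 15 + 1·17^1 + 8·17^2. Digit sequence: (15, 1, 8).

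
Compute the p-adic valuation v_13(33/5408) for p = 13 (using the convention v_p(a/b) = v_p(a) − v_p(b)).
v_13(33/5408) = -2

Factor powers of 13 from the numerator and denominator of the reduced fraction: 33 = 13^0 · 33 and 5408 = 13^2 · 32. Apply v_p(a/b) = v_p(a) − v_p(b): v_13(33/5408) = 0 − 2 = -2.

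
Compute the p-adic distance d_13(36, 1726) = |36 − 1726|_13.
d_13(36, 1726) = 1/169

Step 1 — x − y = 36 − 1726 = -1690. Step 2 — v_13(-1690) = 2 (factor: -1690 = −(13^2 · 10); the sign does not affect v_p). Step 3 — |x − y|_13 = 13^{-2} = 1/169.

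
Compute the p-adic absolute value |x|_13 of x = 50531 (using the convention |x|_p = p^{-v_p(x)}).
|50531|_13 = 1/2197

Step 1 — compute v_13(x) by factoring powers of 13 out of the numerator and denominator: v_13(50531) = 3. Step 2 — apply |x|_p = p^{-v_p(x)} = 13^{-3} = 1/2197.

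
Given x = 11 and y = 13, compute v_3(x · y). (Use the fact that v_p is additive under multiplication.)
v_3(143) = 0

v_p(x) = 0 (factor: 11 = 3^0 · 11); v_p(y) = 0 (factor: 13 = 3^0 · 13). Additivity: v_p(xy) = v_p(x) + v_p(y) = 0 + 0 = 0. (Direct check: xy = 143 = 3^0 · (143).)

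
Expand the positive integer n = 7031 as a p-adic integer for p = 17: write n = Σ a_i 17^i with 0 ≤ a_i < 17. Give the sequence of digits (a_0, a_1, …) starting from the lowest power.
(a_0, a_1, …) = (10, 5, 7, 1)

Repeated division by 17 gives the digits low-to-high: 7031 = 10 + 5·17^1 + 7·17^2 + 1·17^3. Digit sequence: (10, 5, 7, 1).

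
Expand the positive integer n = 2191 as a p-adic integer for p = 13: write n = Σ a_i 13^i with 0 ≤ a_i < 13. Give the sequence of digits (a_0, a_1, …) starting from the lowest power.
(a_0, a_1, …) = (7, 12, 12)

Repeated division by 13 gives the digits low-to-high: 2191 = 7 + 12·13^1 + 12·13^2. Digit sequence: (7, 12, 12).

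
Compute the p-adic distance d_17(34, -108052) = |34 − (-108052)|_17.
d_17(34, -108052) = 1/4913

Step 1 — x − y = 34 − (-108052) = 108086. Step 2 — v_17(108086) = 3 (factor: 108086 = (17^3 · 22); the sign does not affect v_p). Step 3 — |x − y|_17 = 17^{-3} = 1/4913.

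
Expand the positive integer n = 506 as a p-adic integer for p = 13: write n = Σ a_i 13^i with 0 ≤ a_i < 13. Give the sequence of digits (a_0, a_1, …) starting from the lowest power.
(a_0, a_1, …) = (12, 12, 2)

Repeated division by 13 gives the digits low-to-high: 506 = 12 + 12·13^1 + 2·13^2. Digit sequence: (12, 12, 2).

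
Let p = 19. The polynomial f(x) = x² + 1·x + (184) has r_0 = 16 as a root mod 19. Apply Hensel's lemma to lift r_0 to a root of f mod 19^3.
r_2 = 5811 (mod 6859)

Hensel: r_{i+1} = r_i − f(r_i)·(f′(r_i))^{-1} mod 19^{i+2}, f′(x) = 2x + 1. Iterate:
  r_0 = 16 (mod 19)
  r_1 = 35 (mod 361)
  r_2 = 5811 (mod 6859)
Final: r = 5811 satisfies f(r) ≡ 0 mod 19^3.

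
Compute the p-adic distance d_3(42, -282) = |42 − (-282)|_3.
d_3(42, -282) = 1/81

Step 1 — x − y = 42 − (-282) = 324. Step 2 — v_3(324) = 4 (factor: 324 = (3^4 · 4); the sign does not affect v_p). Step 3 — |x − y|_3 = 3^{-4} = 1/81.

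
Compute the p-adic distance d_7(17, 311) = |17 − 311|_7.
d_7(17, 311) = 1/49

Step 1 — x − y = 17 − 311 = -294. Step 2 — v_7(-294) = 2 (factor: -294 = −(7^2 · 6); the sign does not affect v_p). Step 3 — |x − y|_7 = 7^{-2} = 1/49.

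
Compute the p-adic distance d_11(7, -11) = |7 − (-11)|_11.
d_11(7, -11) = 1

Step 1 — x − y = 7 − (-11) = 18. Step 2 — v_11(18) = 0 (factor: 18 = (11^0 · 18); the sign does not affect v_p). Step 3 — |x − y|_11 = 11^{0} = 1.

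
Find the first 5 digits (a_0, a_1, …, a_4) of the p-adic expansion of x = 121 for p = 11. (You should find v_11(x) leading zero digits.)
(a_0, …, a_4) = (0, 0, 1, 0, 0)

v_11(121) = 2, so a_0 = ... = a_1 = 0. Factor out: x = 11^2 · u with u = 1 a unit in ℤ_11. Expand u iteratively via a_{v+i} = u_i mod 11, u_{i+1} = (u_i − a_{v+i})/11:
  u_0 = 1;  a_2 = 1;  u_1 = (u_0 − 1)/11 = 0
  u_1 = 0;  a_3 = 0;  u_2 = (u_1 − 0)/11 = 0
  u_2 = 0;  a_4 = 0;  u_3 = (u_2 − 0)/11 = 0
Digits: (0, 0, 1, 0, 0).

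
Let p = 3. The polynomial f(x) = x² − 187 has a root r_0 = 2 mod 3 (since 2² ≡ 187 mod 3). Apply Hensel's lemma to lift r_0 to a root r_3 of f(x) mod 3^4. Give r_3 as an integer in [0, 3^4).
r_3 = 5 (mod 81)

Hensel's recurrence: r_{i+1} = r_i − f(r_i)·(f′(r_i))^{-1} mod 3^{i+2}, with f′(x) = 2x. Iterate:
  r_0 = 2 (mod 3)
  r_1 = 5 (mod 9)
  r_2 = 5 (mod 27)
  r_3 = 5 (mod 81)
Final: r_3 = 5, and one checks f(r_3) ≡ 0 mod 3^4.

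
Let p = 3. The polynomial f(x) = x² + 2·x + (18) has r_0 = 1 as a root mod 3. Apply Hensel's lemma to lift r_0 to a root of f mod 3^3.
r_2 = 7 (mod 27)

Hensel: r_{i+1} = r_i − f(r_i)·(f′(r_i))^{-1} mod 3^{i+2}, f′(x) = 2x + 2. Iterate:
  r_0 = 1 (mod 3)
  r_1 = 7 (mod 9)
  r_2 = 7 (mod 27)
Final: r = 7 satisfies f(r) ≡ 0 mod 3^3.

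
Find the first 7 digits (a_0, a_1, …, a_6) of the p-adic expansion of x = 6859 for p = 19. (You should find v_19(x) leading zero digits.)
(a_0, …, a_6) = (0, 0, 0, 1, 0, 0, 0)

v_19(6859) = 3, so a_0 = ... = a_2 = 0. Factor out: x = 19^3 · u with u = 1 a unit in ℤ_19. Expand u iteratively via a_{v+i} = u_i mod 19, u_{i+1} = (u_i − a_{v+i})/19:
  u_0 = 1;  a_3 = 1;  u_1 = (u_0 − 1)/19 = 0
  u_1 = 0;  a_4 = 0;  u_2 = (u_1 − 0)/19 = 0
  u_2 = 0;  a_5 = 0;  u_3 = (u_2 − 0)/19 = 0
  u_3 = 0;  a_6 = 0;  u_4 = (u_3 − 0)/19 = 0
Digits: (0, 0, 0, 1, 0, 0, 0).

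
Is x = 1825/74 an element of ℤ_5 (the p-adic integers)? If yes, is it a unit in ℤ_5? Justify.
x ∈ ℤ_5 but not a unit; v_5(x) = 2 > 0

ℤ_5 = {x ∈ ℚ_5 : v_5(x) ≥ 0} and ℤ_5^× = {x ∈ ℤ_5 : v_5(x) = 0}. Here v_5(1825/74) = v_5(num) − v_5(den) = 2; compare against these criteria.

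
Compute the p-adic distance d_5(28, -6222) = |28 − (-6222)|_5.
d_5(28, -6222) = 1/3125

Step 1 — x − y = 28 − (-6222) = 6250. Step 2 — v_5(6250) = 5 (factor: 6250 = (5^5 · 2); the sign does not affect v_p). Step 3 — |x − y|_5 = 5^{-5} = 1/3125.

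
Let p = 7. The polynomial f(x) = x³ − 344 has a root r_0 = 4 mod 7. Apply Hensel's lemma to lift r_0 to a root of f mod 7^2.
r_1 = 18 (mod 49)

Hensel: r_{i+1} = r_i − f(r_i)/f′(r_i) mod 7^{i+2}, where f′(x) = 3x². Iterate:
  r_0 = 4 (mod 7)
  r_1 = 18 (mod 49)
Final: r = 18 with f(r) ≡ 0 mod 7^2.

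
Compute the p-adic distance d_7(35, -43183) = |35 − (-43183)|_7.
d_7(35, -43183) = 1/2401

Step 1 — x − y = 35 − (-43183) = 43218. Step 2 — v_7(43218) = 4 (factor: 43218 = (7^4 · 18); the sign does not affect v_p). Step 3 — |x − y|_7 = 7^{-4} = 1/2401.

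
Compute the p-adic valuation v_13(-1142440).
v_13(-1142440) = 4

v_13(n) is the largest exponent k such that 13^k divides n. Factor out: -1142440 = -13^4 · 40. (Sign doesn't affect v_p.) So v_13(-1142440) = 4.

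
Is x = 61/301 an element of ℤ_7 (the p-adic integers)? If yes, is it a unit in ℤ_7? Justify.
x ∉ ℤ_7 (v_7(x) = -1 < 0)

ℤ_7 = {x ∈ ℚ_7 : v_7(x) ≥ 0} and ℤ_7^× = {x ∈ ℤ_7 : v_7(x) = 0}. Here v_7(61/301) = v_7(num) − v_7(den) = -1; compare against these criteria.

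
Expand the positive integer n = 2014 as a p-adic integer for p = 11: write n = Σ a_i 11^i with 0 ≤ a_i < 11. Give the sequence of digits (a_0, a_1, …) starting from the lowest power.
(a_0, a_1, …) = (1, 7, 5, 1)

Repeated division by 11 gives the digits low-to-high: 2014 = 1 + 7·11^1 + 5·11^2 + 1·11^3. Digit sequence: (1, 7, 5, 1).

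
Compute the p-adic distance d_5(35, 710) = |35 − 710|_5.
d_5(35, 710) = 1/25

Step 1 — x − y = 35 − 710 = -675. Step 2 — v_5(-675) = 2 (factor: -675 = −(5^2 · 27); the sign does not affect v_p). Step 3 — |x − y|_5 = 5^{-2} = 1/25.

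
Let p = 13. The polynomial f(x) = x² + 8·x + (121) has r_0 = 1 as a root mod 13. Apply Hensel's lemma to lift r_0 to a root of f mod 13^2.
r_1 = 157 (mod 169)

Hensel: r_{i+1} = r_i − f(r_i)·(f′(r_i))^{-1} mod 13^{i+2}, f′(x) = 2x + 8. Iterate:
  r_0 = 1 (mod 13)
  r_1 = 157 (mod 169)
Final: r = 157 satisfies f(r) ≡ 0 mod 13^2.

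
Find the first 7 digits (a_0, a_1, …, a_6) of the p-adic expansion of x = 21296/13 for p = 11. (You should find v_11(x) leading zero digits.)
(a_0, …, a_6) = (0, 0, 0, 8, 7, 1, 10)

v_11(21296/13) = 3, so a_0 = ... = a_2 = 0. Factor out: x = 11^3 · u with u = 16/13 a unit in ℤ_11. Expand u iteratively via a_{v+i} = u_i mod 11, u_{i+1} = (u_i − a_{v+i})/11:
  u_0 = 16/13;  a_3 = 8;  u_1 = (u_0 − 8)/11 = -8/13
  u_1 = -8/13;  a_4 = 7;  u_2 = (u_1 − 7)/11 = -9/13
  u_2 = -9/13;  a_5 = 1;  u_3 = (u_2 − 1)/11 = -2/13
  u_3 = -2/13;  a_6 = 10;  u_4 = (u_3 − 10)/11 = -12/13
Digits: (0, 0, 0, 8, 7, 1, 10).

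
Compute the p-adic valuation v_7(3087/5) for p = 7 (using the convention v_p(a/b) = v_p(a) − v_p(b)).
v_7(3087/5) = 3

Factor powers of 7 from the numerator and denominator of the reduced fraction: 3087 = 7^3 · 9 and 5 = 7^0 · 5. Apply v_p(a/b) = v_p(a) − v_p(b): v_7(3087/5) = 3 − 0 = 3.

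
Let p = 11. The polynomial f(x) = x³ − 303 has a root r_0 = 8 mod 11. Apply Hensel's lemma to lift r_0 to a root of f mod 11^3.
r_2 = 426 (mod 1331)

Hensel: r_{i+1} = r_i − f(r_i)/f′(r_i) mod 11^{i+2}, where f′(x) = 3x². Iterate:
  r_0 = 8 (mod 11)
  r_1 = 63 (mod 121)
  r_2 = 426 (mod 1331)
Final: r = 426 with f(r) ≡ 0 mod 11^3.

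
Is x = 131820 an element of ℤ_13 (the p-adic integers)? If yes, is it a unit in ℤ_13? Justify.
x ∈ ℤ_13 but not a unit; v_13(x) = 3 > 0

ℤ_13 = {x ∈ ℚ_13 : v_13(x) ≥ 0} and ℤ_13^× = {x ∈ ℤ_13 : v_13(x) = 0}. Here v_13(131820) = v_13(num) − v_13(den) = 3; compare against these criteria.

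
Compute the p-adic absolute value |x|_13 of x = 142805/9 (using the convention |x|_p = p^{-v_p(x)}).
|142805/9|_13 = 1/28561

Step 1 — compute v_13(x) by factoring powers of 13 out of the numerator and denominator: v_13(142805/9) = 4. Step 2 — apply |x|_p = p^{-v_p(x)} = 13^{-4} = 1/28561.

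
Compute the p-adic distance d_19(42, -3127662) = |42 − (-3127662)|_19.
d_19(42, -3127662) = 1/130321

Step 1 — x − y = 42 − (-3127662) = 3127704. Step 2 — v_19(3127704) = 4 (factor: 3127704 = (19^4 · 24); the sign does not affect v_p). Step 3 — |x − y|_19 = 19^{-4} = 1/130321.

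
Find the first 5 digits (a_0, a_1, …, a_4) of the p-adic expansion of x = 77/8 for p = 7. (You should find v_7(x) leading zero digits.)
(a_0, …, a_4) = (0, 4, 4, 2, 4)

v_7(77/8) = 1, so a_0 = ... = a_0 = 0. Factor out: x = 7^1 · u with u = 11/8 a unit in ℤ_7. Expand u iteratively via a_{v+i} = u_i mod 7, u_{i+1} = (u_i − a_{v+i})/7:
  u_0 = 11/8;  a_1 = 4;  u_1 = (u_0 − 4)/7 = -3/8
  u_1 = -3/8;  a_2 = 4;  u_2 = (u_1 − 4)/7 = -5/8
  u_2 = -5/8;  a_3 = 2;  u_3 = (u_2 − 2)/7 = -3/8
  u_3 = -3/8;  a_4 = 4;  u_4 = (u_3 − 4)/7 = -5/8
Digits: (0, 4, 4, 2, 4).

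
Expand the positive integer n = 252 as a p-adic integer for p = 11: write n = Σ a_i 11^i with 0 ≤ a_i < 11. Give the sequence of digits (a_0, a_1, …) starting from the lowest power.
(a_0, a_1, …) = (10, 0, 2)

Repeated division by 11 gives the digits low-to-high: 252 = 10 + 2·11^2. Digit sequence: (10, 0, 2).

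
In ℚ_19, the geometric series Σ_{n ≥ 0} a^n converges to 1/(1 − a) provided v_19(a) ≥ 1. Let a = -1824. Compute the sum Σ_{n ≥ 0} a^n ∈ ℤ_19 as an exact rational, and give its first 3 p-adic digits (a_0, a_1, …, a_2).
Σ a^n = 1/(1 − a) = 1/1825;  first 3 digits = (1, 18, 14)

v_19(a) = 1 ≥ 1, so the series converges in ℤ_19 to 1/(1 − a) = 1/(1 − (-1824)) = 1/1825. Expand this rational in ℤ_19: compute digits iteratively via d_i = x_i mod 19, x_{i+1} = (x_i − d_i)/19. The first 3 digits are (1, 18, 14).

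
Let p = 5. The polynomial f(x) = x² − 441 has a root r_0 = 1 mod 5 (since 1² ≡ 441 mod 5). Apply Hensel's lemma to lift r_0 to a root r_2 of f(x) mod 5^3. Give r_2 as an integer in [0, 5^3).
r_2 = 21 (mod 125)

Hensel's recurrence: r_{i+1} = r_i − f(r_i)·(f′(r_i))^{-1} mod 5^{i+2}, with f′(x) = 2x. Iterate:
  r_0 = 1 (mod 5)
  r_1 = 21 (mod 25)
  r_2 = 21 (mod 125)
Final: r_2 = 21, and one checks f(r_2) ≡ 0 mod 5^3.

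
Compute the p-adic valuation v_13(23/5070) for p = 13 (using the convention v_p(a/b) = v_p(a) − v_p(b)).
v_13(23/5070) = -2

Factor powers of 13 from the numerator and denominator of the reduced fraction: 23 = 13^0 · 23 and 5070 = 13^2 · 30. Apply v_p(a/b) = v_p(a) − v_p(b): v_13(23/5070) = 0 − 2 = -2.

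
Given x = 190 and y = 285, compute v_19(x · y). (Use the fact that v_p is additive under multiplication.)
v_19(54150) = 2

v_p(x) = 1 (factor: 190 = 19^1 · 10); v_p(y) = 1 (factor: 285 = 19^1 · 15). Additivity: v_p(xy) = v_p(x) + v_p(y) = 1 + 1 = 2. (Direct check: xy = 54150 = 19^2 · (150).)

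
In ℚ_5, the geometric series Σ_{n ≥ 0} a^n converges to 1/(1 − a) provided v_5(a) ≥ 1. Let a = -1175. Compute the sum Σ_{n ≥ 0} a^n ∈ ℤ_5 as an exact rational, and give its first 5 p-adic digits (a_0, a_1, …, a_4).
Σ a^n = 1/(1 − a) = 1/1176;  first 5 digits = (1, 0, 3, 0, 2)

v_5(a) = 2 ≥ 1, so the series converges in ℤ_5 to 1/(1 − a) = 1/(1 − (-1175)) = 1/1176. Expand this rational in ℤ_5: compute digits iteratively via d_i = x_i mod 5, x_{i+1} = (x_i − d_i)/5. The first 5 digits are (1, 0, 3, 0, 2).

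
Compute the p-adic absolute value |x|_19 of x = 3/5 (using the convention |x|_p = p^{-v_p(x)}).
|3/5|_19 = 1

Step 1 — compute v_19(x) by factoring powers of 19 out of the numerator and denominator: v_19(3/5) = 0. Step 2 — apply |x|_p = p^{-v_p(x)} = 19^{0} = 1.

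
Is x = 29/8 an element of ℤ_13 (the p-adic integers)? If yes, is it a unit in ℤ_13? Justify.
x ∈ ℤ_13^× (unit); v_13(x) = 0

ℤ_13 = {x ∈ ℚ_13 : v_13(x) ≥ 0} and ℤ_13^× = {x ∈ ℤ_13 : v_13(x) = 0}. Here v_13(29/8) = v_13(num) − v_13(den) = 0; compare against these criteria.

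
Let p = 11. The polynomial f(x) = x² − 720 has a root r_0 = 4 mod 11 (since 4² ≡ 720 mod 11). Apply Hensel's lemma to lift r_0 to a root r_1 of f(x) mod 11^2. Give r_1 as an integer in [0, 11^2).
r_1 = 92 (mod 121)

Hensel's recurrence: r_{i+1} = r_i − f(r_i)·(f′(r_i))^{-1} mod 11^{i+2}, with f′(x) = 2x. Iterate:
  r_0 = 4 (mod 11)
  r_1 = 92 (mod 121)
Final: r_1 = 92, and one checks f(r_1) ≡ 0 mod 11^2.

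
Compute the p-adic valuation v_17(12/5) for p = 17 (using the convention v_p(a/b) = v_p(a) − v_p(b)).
v_17(12/5) = 0

Factor powers of 17 from the numerator and denominator of the reduced fraction: 12 = 17^0 · 12 and 5 = 17^0 · 5. Apply v_p(a/b) = v_p(a) − v_p(b): v_17(12/5) = 0 − 0 = 0.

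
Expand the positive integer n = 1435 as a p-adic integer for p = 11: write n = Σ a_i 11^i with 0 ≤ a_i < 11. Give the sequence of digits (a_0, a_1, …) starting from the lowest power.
(a_0, a_1, …) = (5, 9, 0, 1)

Repeated division by 11 gives the digits low-to-high: 1435 = 5 + 9·11^1 + 1·11^3. Digit sequence: (5, 9, 0, 1).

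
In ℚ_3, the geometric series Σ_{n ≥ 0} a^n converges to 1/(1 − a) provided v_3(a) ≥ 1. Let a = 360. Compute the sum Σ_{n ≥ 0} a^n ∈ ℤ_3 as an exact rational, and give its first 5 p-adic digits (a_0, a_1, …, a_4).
Σ a^n = 1/(1 − a) = -1/359;  first 5 digits = (1, 0, 1, 1, 2)

v_3(a) = 2 ≥ 1, so the series converges in ℤ_3 to 1/(1 − a) = 1/(1 − 360) = -1/359. Expand this rational in ℤ_3: compute digits iteratively via d_i = x_i mod 3, x_{i+1} = (x_i − d_i)/3. The first 5 digits are (1, 0, 1, 1, 2).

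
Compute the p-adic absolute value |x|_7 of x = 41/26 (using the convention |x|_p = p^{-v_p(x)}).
|41/26|_7 = 1

Step 1 — compute v_7(x) by factoring powers of 7 out of the numerator and denominator: v_7(41/26) = 0. Step 2 — apply |x|_p = p^{-v_p(x)} = 7^{0} = 1.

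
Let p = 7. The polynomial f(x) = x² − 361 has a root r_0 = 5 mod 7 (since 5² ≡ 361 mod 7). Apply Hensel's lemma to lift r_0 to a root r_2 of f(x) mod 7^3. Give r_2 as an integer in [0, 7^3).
r_2 = 19 (mod 343)

Hensel's recurrence: r_{i+1} = r_i − f(r_i)·(f′(r_i))^{-1} mod 7^{i+2}, with f′(x) = 2x. Iterate:
  r_0 = 5 (mod 7)
  r_1 = 19 (mod 49)
  r_2 = 19 (mod 343)
Final: r_2 = 19, and one checks f(r_2) ≡ 0 mod 7^3.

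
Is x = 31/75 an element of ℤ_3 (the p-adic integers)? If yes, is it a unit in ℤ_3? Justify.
x ∉ ℤ_3 (v_3(x) = -1 < 0)

ℤ_3 = {x ∈ ℚ_3 : v_3(x) ≥ 0} and ℤ_3^× = {x ∈ ℤ_3 : v_3(x) = 0}. Here v_3(31/75) = v_3(num) − v_3(den) = -1; compare against these criteria.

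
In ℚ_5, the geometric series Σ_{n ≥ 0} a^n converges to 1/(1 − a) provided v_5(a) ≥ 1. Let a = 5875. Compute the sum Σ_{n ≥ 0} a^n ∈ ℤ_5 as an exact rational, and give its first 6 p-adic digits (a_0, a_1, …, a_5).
Σ a^n = 1/(1 − a) = -1/5874;  first 6 digits = (1, 0, 0, 2, 4, 1)

v_5(a) = 3 ≥ 1, so the series converges in ℤ_5 to 1/(1 − a) = 1/(1 − 5875) = -1/5874. Expand this rational in ℤ_5: compute digits iteratively via d_i = x_i mod 5, x_{i+1} = (x_i − d_i)/5. The first 6 digits are (1, 0, 0, 2, 4, 1).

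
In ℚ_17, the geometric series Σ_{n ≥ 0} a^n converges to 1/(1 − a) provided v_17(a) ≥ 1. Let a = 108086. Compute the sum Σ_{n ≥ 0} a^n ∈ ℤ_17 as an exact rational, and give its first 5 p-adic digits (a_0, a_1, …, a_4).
Σ a^n = 1/(1 − a) = -1/108085;  first 5 digits = (1, 0, 0, 5, 1)

v_17(a) = 3 ≥ 1, so the series converges in ℤ_17 to 1/(1 − a) = 1/(1 − 108086) = -1/108085. Expand this rational in ℤ_17: compute digits iteratively via d_i = x_i mod 17, x_{i+1} = (x_i − d_i)/17. The first 5 digits are (1, 0, 0, 5, 1).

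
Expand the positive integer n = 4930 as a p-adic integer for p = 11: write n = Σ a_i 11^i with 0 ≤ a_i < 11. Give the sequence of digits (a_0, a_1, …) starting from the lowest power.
(a_0, a_1, …) = (2, 8, 7, 3)

Repeated division by 11 gives the digits low-to-high: 4930 = 2 + 8·11^1 + 7·11^2 + 3·11^3. Digit sequence: (2, 8, 7, 3).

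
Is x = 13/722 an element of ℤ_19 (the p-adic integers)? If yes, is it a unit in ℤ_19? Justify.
x ∉ ℤ_19 (v_19(x) = -2 < 0)

ℤ_19 = {x ∈ ℚ_19 : v_19(x) ≥ 0} and ℤ_19^× = {x ∈ ℤ_19 : v_19(x) = 0}. Here v_19(13/722) = v_19(num) − v_19(den) = -2; compare against these criteria.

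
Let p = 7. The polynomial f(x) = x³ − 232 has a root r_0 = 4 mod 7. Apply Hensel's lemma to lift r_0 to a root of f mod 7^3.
r_2 = 326 (mod 343)

Hensel: r_{i+1} = r_i − f(r_i)/f′(r_i) mod 7^{i+2}, where f′(x) = 3x². Iterate:
  r_0 = 4 (mod 7)
  r_1 = 32 (mod 49)
  r_2 = 326 (mod 343)
Final: r = 326 with f(r) ≡ 0 mod 7^3.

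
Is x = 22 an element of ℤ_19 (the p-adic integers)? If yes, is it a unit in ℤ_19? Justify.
x ∈ ℤ_19^× (unit); v_19(x) = 0

ℤ_19 = {x ∈ ℚ_19 : v_19(x) ≥ 0} and ℤ_19^× = {x ∈ ℤ_19 : v_19(x) = 0}. Here v_19(22) = v_19(num) − v_19(den) = 0; compare against these criteria.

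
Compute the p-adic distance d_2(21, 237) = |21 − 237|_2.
d_2(21, 237) = 1/8

Step 1 — x − y = 21 − 237 = -216. Step 2 — v_2(-216) = 3 (factor: -216 = −(2^3 · 27); the sign does not affect v_p). Step 3 — |x − y|_2 = 2^{-3} = 1/8.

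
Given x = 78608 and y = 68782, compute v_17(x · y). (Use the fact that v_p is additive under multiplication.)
v_17(5406815456) = 6

v_p(x) = 3 (factor: 78608 = 17^3 · 16); v_p(y) = 3 (factor: 68782 = 17^3 · 14). Additivity: v_p(xy) = v_p(x) + v_p(y) = 3 + 3 = 6. (Direct check: xy = 5406815456 = 17^6 · (224).)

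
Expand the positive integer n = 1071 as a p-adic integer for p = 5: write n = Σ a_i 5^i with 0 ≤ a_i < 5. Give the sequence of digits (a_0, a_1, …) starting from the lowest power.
(a_0, a_1, …) = (1, 4, 2, 3, 1)

Repeated division by 5 gives the digits low-to-high: 1071 = 1 + 4·5^1 + 2·5^2 + 3·5^3 + 1·5^4. Digit sequence: (1, 4, 2, 3, 1).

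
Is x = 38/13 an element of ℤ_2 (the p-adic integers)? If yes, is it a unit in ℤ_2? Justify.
x ∈ ℤ_2 but not a unit; v_2(x) = 1 > 0

ℤ_2 = {x ∈ ℚ_2 : v_2(x) ≥ 0} and ℤ_2^× = {x ∈ ℤ_2 : v_2(x) = 0}. Here v_2(38/13) = v_2(num) − v_2(den) = 1; compare against these criteria.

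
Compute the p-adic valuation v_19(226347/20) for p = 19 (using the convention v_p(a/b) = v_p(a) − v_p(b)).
v_19(226347/20) = 3

Factor powers of 19 from the numerator and denominator of the reduced fraction: 226347 = 19^3 · 33 and 20 = 19^0 · 20. Apply v_p(a/b) = v_p(a) − v_p(b): v_19(226347/20) = 3 − 0 = 3.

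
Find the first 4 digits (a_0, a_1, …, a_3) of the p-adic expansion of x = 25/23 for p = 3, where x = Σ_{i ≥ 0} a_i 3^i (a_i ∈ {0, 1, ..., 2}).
(a_0, …, a_3) = (2, 1, 1, 2)

v_3(25/23) = 0 (numerator and denominator both coprime to 3), so x ∈ ℤ_3^×. Compute digits iteratively via a_i = x_i mod 3, x_{i+1} = (x_i − a_i)/3, with x_0 = x:
  x_0 = 25/23;  a_0 = 2;  x_1 = (x_0 − 2)/3 = -7/23
  x_1 = -7/23;  a_1 = 1;  x_2 = (x_1 − 1)/3 = -10/23
  x_2 = -10/23;  a_2 = 1;  x_3 = (x_2 − 1)/3 = -11/23
  x_3 = -11/23;  a_3 = 2;  x_4 = (x_3 − 2)/3 = -19/23
Digits: (2, 1, 1, 2).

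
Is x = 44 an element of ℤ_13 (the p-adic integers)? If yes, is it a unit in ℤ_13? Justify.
x ∈ ℤ_13^× (unit); v_13(x) = 0

ℤ_13 = {x ∈ ℚ_13 : v_13(x) ≥ 0} and ℤ_13^× = {x ∈ ℤ_13 : v_13(x) = 0}. Here v_13(44) = v_13(num) − v_13(den) = 0; compare against these criteria.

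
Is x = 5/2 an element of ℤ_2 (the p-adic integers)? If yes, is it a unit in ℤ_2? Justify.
x ∉ ℤ_2 (v_2(x) = -1 < 0)

ℤ_2 = {x ∈ ℚ_2 : v_2(x) ≥ 0} and ℤ_2^× = {x ∈ ℤ_2 : v_2(x) = 0}. Here v_2(5/2) = v_2(num) − v_2(den) = -1; compare against these criteria.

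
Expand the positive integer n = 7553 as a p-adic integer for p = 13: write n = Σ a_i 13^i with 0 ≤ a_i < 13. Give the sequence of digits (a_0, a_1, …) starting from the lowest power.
(a_0, a_1, …) = (0, 9, 5, 3)

Repeated division by 13 gives the digits low-to-high: 7553 = 9·13^1 + 5·13^2 + 3·13^3. Digit sequence: (0, 9, 5, 3).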